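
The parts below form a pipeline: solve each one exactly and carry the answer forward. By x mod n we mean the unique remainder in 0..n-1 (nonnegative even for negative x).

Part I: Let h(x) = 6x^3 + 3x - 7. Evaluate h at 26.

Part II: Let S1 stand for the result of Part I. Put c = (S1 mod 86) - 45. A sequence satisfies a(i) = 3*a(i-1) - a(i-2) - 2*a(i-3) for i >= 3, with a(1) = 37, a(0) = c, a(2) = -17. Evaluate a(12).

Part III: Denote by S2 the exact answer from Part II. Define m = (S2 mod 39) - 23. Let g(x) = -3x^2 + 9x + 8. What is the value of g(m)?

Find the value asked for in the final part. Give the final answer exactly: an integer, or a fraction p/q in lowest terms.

Part I: 6*(26)^3 + 3*(26)^1 - 7 = (105456) + (78) + (-7) = 105527; answer 105527
Part II: S1 = 105527; c = -40; a(3) = 3*(-17) - 1*(37) - 2*(-40) = -8; iterating: a(3)=-8, a(4)=-81, a(5)=-201, a(6)=-506, a(7)=-1155, a(8)=-2557, a(9)=-5504, a(10)=-11645, a(11)=-24317, a(12)=-50298; answer -50298
Part III: S2 = -50298; m = -11; -3*(-11)^2 + 9*(-11)^1 + 8 = (-363) + (-99) + (8) = -454; answer -454

-454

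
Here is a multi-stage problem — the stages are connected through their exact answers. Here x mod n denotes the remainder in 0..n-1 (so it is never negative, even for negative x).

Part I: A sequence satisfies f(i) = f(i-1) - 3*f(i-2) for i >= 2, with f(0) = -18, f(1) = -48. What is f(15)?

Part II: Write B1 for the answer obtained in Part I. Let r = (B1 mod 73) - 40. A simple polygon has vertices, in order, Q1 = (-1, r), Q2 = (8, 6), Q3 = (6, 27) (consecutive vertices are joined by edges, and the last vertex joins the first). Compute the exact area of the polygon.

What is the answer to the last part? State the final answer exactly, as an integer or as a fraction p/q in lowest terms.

175/2

Part I: f(2) = 1*(-48) - 3*(-18) = 6; iterating: f(2)=6, f(3)=150, f(4)=132, f(5)=-318, f(6)=-714, f(7)=240, f(8)=2382, f(9)=1662, f(10)=-5484, f(11)=-10470, f(12)=5982, f(13)=37392, f(14)=19446, f(15)=-92730; answer -92730
Part II: B1 = -92730; r = 13; cross terms: (-1*6 - 8*13)=-110, (8*27 - 6*6)=180, (6*13 - -1*27)=105; twice the area = |175| = 175; area = 175/2; answer 175/2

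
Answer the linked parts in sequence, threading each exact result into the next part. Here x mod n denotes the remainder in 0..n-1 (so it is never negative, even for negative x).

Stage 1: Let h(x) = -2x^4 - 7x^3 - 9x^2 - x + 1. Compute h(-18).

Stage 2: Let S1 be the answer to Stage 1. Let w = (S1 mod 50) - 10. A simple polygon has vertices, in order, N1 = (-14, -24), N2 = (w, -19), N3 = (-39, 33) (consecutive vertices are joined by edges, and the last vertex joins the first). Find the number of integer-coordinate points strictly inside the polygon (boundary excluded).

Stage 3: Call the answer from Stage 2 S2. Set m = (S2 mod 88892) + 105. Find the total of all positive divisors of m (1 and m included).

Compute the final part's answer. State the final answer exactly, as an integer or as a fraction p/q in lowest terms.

1328

Stage 1: -2*(-18)^4 - 7*(-18)^3 - 9*(-18)^2 - 1*(-18)^1 + 1 = (-209952) + (40824) + (-2916) + (18) + (1) = -172025; answer -172025
Stage 2: S1 = -172025; w = 15; cross terms: (-14*-19 - 15*-24)=626, (15*33 - -39*-19)=-246, (-39*-24 - -14*33)=1398; twice the area = |1778| = 1778; area = 889; boundary points = 1 + 2 + 1 = 4; strictly interior points = area - boundary/2 + 1 = 888; answer 888
Stage 3: S2 = 888; m = 993; 993 = 3 * 331; sigma = (1 + 3) * (1 + 331) = 4 * 332 = 1328; answer 1328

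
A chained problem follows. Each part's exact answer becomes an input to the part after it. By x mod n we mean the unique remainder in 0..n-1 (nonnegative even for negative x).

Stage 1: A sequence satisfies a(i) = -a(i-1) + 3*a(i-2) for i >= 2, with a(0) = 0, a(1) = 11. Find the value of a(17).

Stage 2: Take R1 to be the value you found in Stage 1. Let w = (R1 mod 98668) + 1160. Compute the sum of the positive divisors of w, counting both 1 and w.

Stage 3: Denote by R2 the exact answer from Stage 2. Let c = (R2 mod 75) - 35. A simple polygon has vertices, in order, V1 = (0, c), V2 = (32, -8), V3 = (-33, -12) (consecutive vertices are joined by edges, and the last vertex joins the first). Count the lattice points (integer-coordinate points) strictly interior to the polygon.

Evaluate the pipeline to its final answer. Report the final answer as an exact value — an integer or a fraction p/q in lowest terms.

Stage 1: a(2) = -1*(11) + 3*(0) = -11; iterating: a(2)=-11, a(3)=44, a(4)=-77, a(5)=209, a(6)=-440, a(7)=1067, a(8)=-2387, a(9)=5588, a(10)=-12749, a(11)=29513, a(12)=-67760, a(13)=156299, a(14)=-359579, a(15)=828476, a(16)=-1907213, a(17)=4392641; answer 4392641
Stage 2: R1 = 4392641; w = 52409; 52409 = 7 * 7487; sigma = (1 + 7) * (1 + 7487) = 8 * 7488 = 59904; answer 59904
Stage 3: R2 = 59904; c = 19; cross terms: (0*-8 - 32*19)=-608, (32*-12 - -33*-8)=-648, (-33*19 - 0*-12)=-627; twice the area = |-1883| = 1883; area = 1883/2; boundary points = 1 + 1 + 1 = 3; strictly interior points = area - boundary/2 + 1 = 941; answer 941

941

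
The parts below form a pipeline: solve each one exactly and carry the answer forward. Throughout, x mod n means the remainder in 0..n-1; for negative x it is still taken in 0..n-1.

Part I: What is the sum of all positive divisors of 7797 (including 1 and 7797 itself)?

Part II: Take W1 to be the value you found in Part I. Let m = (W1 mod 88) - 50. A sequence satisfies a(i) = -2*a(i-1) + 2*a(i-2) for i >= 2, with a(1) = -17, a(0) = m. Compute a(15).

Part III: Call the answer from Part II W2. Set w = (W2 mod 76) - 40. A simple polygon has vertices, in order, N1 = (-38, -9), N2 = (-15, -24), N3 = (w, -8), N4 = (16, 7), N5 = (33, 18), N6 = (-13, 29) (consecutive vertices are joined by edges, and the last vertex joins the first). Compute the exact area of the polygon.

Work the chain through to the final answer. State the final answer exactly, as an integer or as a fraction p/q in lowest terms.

1808

Part I: 7797 = 3 * 23 * 113; sigma = (1 + 3) * (1 + 23) * (1 + 113) = 4 * 24 * 114 = 10944; answer 10944
Part II: W1 = 10944; m = -18; a(2) = -2*(-17) + 2*(-18) = -2; iterating: a(2)=-2, a(3)=-30, a(4)=56, a(5)=-172, a(6)=456, a(7)=-1256, a(8)=3424, a(9)=-9360, a(10)=25568, a(11)=-69856, a(12)=190848, a(13)=-521408, a(14)=1424512, a(15)=-3891840; answer -3891840
Part III: W2 = -3891840; w = 4; cross terms: (-38*-24 - -15*-9)=777, (-15*-8 - 4*-24)=216, (4*7 - 16*-8)=156, (16*18 - 33*7)=57, (33*29 - -13*18)=1191, (-13*-9 - -38*29)=1219; twice the area = |3616| = 3616; area = 1808; answer 1808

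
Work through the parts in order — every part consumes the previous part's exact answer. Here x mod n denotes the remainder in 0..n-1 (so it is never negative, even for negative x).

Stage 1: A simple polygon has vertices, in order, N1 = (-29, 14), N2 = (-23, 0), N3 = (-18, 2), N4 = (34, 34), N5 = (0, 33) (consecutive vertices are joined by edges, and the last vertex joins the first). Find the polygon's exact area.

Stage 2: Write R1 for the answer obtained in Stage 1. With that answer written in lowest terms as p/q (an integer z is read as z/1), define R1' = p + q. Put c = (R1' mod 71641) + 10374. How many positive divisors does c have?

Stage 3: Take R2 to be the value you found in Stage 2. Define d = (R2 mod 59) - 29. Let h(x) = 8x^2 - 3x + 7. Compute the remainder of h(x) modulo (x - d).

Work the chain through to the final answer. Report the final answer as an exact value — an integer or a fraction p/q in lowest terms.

Stage 1: cross terms: (-29*0 - -23*14)=322, (-23*2 - -18*0)=-46, (-18*34 - 34*2)=-680, (34*33 - 0*34)=1122, (0*14 - -29*33)=957; twice the area = |1675| = 1675; area = 1675/2; answer 1675/2
Stage 2: R1 = 1675/2; threaded value p + q = 1677; c = 12051; 12051 = 3^2 * 13 * 103; number of divisors = (2+1) * (1+1) * (1+1) = 12; answer 12
Stage 3: R2 = 12; d = -17; remainder = value at the root: 8*(-17)^2 - 3*(-17)^1 + 7 = (2312) + (51) + (7) = 2370; answer 2370

2370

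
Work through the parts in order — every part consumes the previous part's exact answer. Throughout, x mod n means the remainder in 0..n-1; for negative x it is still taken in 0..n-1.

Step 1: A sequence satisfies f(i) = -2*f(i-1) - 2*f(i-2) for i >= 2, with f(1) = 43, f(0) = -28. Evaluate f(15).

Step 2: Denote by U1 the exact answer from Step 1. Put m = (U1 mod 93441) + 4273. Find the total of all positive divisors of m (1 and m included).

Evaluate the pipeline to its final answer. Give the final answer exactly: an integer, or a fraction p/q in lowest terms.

7920

Step 1: f(2) = -2*(43) - 2*(-28) = -30; iterating: f(2)=-30, f(3)=-26, f(4)=112, f(5)=-172, f(6)=120, f(7)=104, f(8)=-448, f(9)=688, f(10)=-480, f(11)=-416, f(12)=1792, f(13)=-2752, f(14)=1920, f(15)=1664; answer 1664
Step 2: U1 = 1664; m = 5937; 5937 = 3 * 1979; sigma = (1 + 3) * (1 + 1979) = 4 * 1980 = 7920; answer 7920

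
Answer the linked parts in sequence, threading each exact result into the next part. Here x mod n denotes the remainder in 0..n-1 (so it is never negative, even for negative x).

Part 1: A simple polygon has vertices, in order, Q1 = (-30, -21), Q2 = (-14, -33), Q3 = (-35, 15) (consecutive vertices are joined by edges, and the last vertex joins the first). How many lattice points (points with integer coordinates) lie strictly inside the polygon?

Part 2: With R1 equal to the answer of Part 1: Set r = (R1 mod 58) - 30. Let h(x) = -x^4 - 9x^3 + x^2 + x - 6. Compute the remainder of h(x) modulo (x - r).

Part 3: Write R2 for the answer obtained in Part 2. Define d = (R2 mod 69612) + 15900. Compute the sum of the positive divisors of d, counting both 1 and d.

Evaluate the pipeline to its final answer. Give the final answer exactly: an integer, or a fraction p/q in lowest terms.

Part 1: cross terms: (-30*-33 - -14*-21)=696, (-14*15 - -35*-33)=-1365, (-35*-21 - -30*15)=1185; twice the area = |516| = 516; area = 258; boundary points = 4 + 3 + 1 = 8; strictly interior points = area - boundary/2 + 1 = 255; answer 255
Part 2: R1 = 255; r = -7; remainder = value at the root: -1*(-7)^4 - 9*(-7)^3 + 1*(-7)^2 + 1*(-7)^1 - 6 = (-2401) + (3087) + (49) + (-7) + (-6) = 722; answer 722
Part 3: R2 = 722; d = 16622; 16622 = 2 * 8311; sigma = (1 + 2) * (1 + 8311) = 3 * 8312 = 24936; answer 24936

24936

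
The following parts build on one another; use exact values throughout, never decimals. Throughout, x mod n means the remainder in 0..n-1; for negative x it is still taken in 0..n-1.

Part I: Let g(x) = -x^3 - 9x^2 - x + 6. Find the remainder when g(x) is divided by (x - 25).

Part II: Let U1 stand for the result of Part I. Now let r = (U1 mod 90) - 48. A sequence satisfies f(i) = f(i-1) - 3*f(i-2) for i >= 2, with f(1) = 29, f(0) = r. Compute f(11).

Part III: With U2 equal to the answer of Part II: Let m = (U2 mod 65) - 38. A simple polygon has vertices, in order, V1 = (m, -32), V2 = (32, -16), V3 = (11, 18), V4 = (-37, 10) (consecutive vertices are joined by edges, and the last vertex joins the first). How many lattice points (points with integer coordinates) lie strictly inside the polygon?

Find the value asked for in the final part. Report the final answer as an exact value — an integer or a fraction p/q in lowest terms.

Part I: remainder = value at the root: -1*(25)^3 - 9*(25)^2 - 1*(25)^1 + 6 = (-15625) + (-5625) + (-25) + (6) = -21269; answer -21269
Part II: U1 = -21269; r = 13; f(2) = 1*(29) - 3*(13) = -10; iterating: f(2)=-10, f(3)=-97, f(4)=-67, f(5)=224, f(6)=425, f(7)=-247, f(8)=-1522, f(9)=-781, f(10)=3785, f(11)=6128; answer 6128
Part III: U2 = 6128; m = -20; cross terms: (-20*-16 - 32*-32)=1344, (32*18 - 11*-16)=752, (11*10 - -37*18)=776, (-37*-32 - -20*10)=1384; twice the area = |4256| = 4256; area = 2128; boundary points = 4 + 1 + 8 + 1 = 14; strictly interior points = area - boundary/2 + 1 = 2122; answer 2122

2122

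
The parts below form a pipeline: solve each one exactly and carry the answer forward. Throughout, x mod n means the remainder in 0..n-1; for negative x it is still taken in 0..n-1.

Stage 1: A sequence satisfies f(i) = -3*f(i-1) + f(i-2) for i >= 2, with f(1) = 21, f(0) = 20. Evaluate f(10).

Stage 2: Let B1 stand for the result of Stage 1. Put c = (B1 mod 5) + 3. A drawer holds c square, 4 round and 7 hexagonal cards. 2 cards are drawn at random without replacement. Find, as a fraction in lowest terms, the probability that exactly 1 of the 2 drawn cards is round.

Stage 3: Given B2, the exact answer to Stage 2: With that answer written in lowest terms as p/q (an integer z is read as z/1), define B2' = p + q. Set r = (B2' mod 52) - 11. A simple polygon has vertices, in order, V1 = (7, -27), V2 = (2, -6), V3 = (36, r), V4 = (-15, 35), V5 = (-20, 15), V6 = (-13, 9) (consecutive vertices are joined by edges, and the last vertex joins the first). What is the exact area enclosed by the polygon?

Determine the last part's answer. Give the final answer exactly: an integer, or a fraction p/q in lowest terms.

Stage 1: f(2) = -3*(21) + 1*(20) = -43; iterating: f(2)=-43, f(3)=150, f(4)=-493, f(5)=1629, f(6)=-5380, f(7)=17769, f(8)=-58687, f(9)=193830, f(10)=-640177; answer -640177
Stage 2: B1 = -640177; c = 6; total draws C(17,2) = 136; favorable C(4,1)*C(13,1) = 52; P = 13/34; answer 13/34
Stage 3: B2 = 13/34; threaded value p + q = 47; r = 36; cross terms: (7*-6 - 2*-27)=12, (2*36 - 36*-6)=288, (36*35 - -15*36)=1800, (-15*15 - -20*35)=475, (-20*9 - -13*15)=15, (-13*-27 - 7*9)=288; twice the area = |2878| = 2878; area = 1439; answer 1439

1439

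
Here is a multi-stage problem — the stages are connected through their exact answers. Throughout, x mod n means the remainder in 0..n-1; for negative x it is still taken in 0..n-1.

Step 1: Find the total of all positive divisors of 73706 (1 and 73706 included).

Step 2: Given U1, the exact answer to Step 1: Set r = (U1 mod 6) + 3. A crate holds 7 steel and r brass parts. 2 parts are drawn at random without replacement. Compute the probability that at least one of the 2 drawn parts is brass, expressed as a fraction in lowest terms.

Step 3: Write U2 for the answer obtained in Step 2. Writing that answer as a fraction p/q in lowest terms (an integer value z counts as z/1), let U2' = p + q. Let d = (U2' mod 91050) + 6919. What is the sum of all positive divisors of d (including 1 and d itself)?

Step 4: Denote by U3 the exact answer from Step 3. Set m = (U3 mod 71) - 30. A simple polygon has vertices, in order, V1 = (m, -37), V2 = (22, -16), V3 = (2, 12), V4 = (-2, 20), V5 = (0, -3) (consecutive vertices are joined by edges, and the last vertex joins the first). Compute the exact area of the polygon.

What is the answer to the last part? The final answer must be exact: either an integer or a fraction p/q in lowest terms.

Step 1: 73706 = 2 * 137 * 269; sigma = (1 + 2) * (1 + 137) * (1 + 269) = 3 * 138 * 270 = 111780; answer 111780
Step 2: U1 = 111780; r = 3; total draws C(10,2) = 45; complement C(7,2) = 21; favorable 45 - 21 = 24; P = 8/15; answer 8/15
Step 3: U2 = 8/15; threaded value p + q = 23; d = 6942; 6942 = 2 * 3 * 13 * 89; sigma = (1 + 2) * (1 + 3) * (1 + 13) * (1 + 89) = 3 * 4 * 14 * 90 = 15120; answer 15120
Step 4: U3 = 15120; m = 38; cross terms: (38*-16 - 22*-37)=206, (22*12 - 2*-16)=296, (2*20 - -2*12)=64, (-2*-3 - 0*20)=6, (0*-37 - 38*-3)=114; twice the area = |686| = 686; area = 343; answer 343

343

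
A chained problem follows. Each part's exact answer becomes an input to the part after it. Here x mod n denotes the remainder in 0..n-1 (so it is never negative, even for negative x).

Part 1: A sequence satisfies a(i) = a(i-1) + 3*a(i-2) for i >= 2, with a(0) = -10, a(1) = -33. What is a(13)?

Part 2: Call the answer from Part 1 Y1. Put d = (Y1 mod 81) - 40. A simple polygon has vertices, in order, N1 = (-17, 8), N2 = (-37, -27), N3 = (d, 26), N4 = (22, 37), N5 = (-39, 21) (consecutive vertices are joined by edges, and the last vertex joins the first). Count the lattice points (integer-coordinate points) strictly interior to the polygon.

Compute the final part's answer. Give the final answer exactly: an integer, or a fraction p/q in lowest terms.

Part 1: a(2) = 1*(-33) + 3*(-10) = -63; iterating: a(2)=-63, a(3)=-162, a(4)=-351, a(5)=-837, a(6)=-1890, a(7)=-4401, a(8)=-10071, a(9)=-23274, a(10)=-53487, a(11)=-123309, a(12)=-283770, a(13)=-653697; answer -653697
Part 2: Y1 = -653697; d = 14; cross terms: (-17*-27 - -37*8)=755, (-37*26 - 14*-27)=-584, (14*37 - 22*26)=-54, (22*21 - -39*37)=1905, (-39*8 - -17*21)=45; twice the area = |2067| = 2067; area = 2067/2; boundary points = 5 + 1 + 1 + 1 + 1 = 9; strictly interior points = area - boundary/2 + 1 = 1030; answer 1030

1030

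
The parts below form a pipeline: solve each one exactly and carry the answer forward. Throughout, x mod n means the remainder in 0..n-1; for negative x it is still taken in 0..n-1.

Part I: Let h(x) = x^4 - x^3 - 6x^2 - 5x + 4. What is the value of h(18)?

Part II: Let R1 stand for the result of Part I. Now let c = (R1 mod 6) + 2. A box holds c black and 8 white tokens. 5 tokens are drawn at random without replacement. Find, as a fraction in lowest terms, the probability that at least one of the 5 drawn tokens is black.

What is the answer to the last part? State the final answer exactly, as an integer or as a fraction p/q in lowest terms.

Part I: 1*(18)^4 - 1*(18)^3 - 6*(18)^2 - 5*(18)^1 + 4 = (104976) + (-5832) + (-1944) + (-90) + (4) = 97114; answer 97114
Part II: R1 = 97114; c = 6; total draws C(14,5) = 2002; complement C(8,5) = 56; favorable 2002 - 56 = 1946; P = 139/143; answer 139/143

139/143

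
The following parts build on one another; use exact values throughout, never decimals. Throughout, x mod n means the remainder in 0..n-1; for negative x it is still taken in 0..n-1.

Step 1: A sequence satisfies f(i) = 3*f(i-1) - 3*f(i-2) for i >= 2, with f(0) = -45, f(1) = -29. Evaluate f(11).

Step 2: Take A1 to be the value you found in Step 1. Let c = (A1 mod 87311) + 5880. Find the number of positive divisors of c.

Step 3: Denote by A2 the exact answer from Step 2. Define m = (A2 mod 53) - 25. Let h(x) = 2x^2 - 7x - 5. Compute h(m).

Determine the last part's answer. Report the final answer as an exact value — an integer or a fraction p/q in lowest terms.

Step 1: f(2) = 3*(-29) - 3*(-45) = 48; iterating: f(2)=48, f(3)=231, f(4)=549, f(5)=954, f(6)=1215, f(7)=783, f(8)=-1296, f(9)=-6237, f(10)=-14823, f(11)=-25758; answer -25758
Step 2: A1 = -25758; c = 67433; 67433 is prime, so its only divisors are 1 and 67433; count = 2; answer 2
Step 3: A2 = 2; m = -23; 2*(-23)^2 - 7*(-23)^1 - 5 = (1058) + (161) + (-5) = 1214; answer 1214

1214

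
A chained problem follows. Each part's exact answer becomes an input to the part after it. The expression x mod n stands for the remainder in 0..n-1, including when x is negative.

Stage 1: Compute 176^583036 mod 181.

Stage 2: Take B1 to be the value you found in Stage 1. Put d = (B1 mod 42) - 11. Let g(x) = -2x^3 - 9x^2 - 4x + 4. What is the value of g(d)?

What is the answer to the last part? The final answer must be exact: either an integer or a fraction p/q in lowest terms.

136

Stage 1: squarings mod 181: 176^1=176, 176^2=25, 176^4=82, 176^8=27, 176^16=5, 176^32=25, 176^64=82, 176^128=27, 176^256=5, 176^512=25, 176^1024=82, 176^2048=27, 176^4096=5, 176^8192=25, 176^16384=82, 176^32768=27, 176^65536=5, 176^131072=25, 176^262144=82, 176^524288=27; 176^583036 = 176^4 * 176^8 * 176^16 * 176^32 * 176^64 * 176^256 * 176^1024 * 176^8192 * 176^16384 * 176^32768 * 176^524288 = 5 (mod 181); answer 5
Stage 2: B1 = 5; d = -6; -2*(-6)^3 - 9*(-6)^2 - 4*(-6)^1 + 4 = (432) + (-324) + (24) + (4) = 136; answer 136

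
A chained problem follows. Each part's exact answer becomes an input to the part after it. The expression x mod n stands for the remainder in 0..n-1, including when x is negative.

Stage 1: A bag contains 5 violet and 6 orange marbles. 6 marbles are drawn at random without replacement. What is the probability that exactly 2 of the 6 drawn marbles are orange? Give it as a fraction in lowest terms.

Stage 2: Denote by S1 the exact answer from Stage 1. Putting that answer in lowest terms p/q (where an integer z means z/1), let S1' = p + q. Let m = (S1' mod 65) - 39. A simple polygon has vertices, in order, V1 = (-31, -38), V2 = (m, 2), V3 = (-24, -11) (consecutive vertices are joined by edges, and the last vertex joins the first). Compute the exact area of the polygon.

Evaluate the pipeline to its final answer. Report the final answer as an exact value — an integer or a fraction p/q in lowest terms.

Stage 1: total draws C(11,6) = 462; favorable C(6,2)*C(5,4) = 75; P = 25/154; answer 25/154
Stage 2: S1 = 25/154; threaded value p + q = 179; m = 10; cross terms: (-31*2 - 10*-38)=318, (10*-11 - -24*2)=-62, (-24*-38 - -31*-11)=571; twice the area = |827| = 827; area = 827/2; answer 827/2

827/2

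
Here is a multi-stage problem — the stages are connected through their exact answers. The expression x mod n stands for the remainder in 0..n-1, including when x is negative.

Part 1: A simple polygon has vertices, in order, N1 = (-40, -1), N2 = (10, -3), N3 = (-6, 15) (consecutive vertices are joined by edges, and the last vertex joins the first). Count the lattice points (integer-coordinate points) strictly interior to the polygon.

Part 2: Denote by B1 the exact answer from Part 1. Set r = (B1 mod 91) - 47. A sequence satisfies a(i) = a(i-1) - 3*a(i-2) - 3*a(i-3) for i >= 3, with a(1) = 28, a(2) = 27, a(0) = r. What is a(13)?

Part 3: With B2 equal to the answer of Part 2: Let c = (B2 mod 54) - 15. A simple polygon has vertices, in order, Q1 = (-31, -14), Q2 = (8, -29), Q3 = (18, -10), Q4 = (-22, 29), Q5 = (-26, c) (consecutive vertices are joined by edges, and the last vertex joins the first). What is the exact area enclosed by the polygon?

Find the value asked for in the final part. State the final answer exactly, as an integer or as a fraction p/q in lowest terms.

Part 1: cross terms: (-40*-3 - 10*-1)=130, (10*15 - -6*-3)=132, (-6*-1 - -40*15)=606; twice the area = |868| = 868; area = 434; boundary points = 2 + 2 + 2 = 6; strictly interior points = area - boundary/2 + 1 = 432; answer 432
Part 2: B1 = 432; r = 21; a(3) = 1*(27) - 3*(28) - 3*(21) = -120; iterating: a(3)=-120, a(4)=-285, a(5)=-6, a(6)=1209, a(7)=2082, a(8)=-1527, a(9)=-11400, a(10)=-13065, a(11)=25716, a(12)=99111, a(13)=61158; answer 61158
Part 3: B2 = 61158; c = 15; cross terms: (-31*-29 - 8*-14)=1011, (8*-10 - 18*-29)=442, (18*29 - -22*-10)=302, (-22*15 - -26*29)=424, (-26*-14 - -31*15)=829; twice the area = |3008| = 3008; area = 1504; answer 1504

1504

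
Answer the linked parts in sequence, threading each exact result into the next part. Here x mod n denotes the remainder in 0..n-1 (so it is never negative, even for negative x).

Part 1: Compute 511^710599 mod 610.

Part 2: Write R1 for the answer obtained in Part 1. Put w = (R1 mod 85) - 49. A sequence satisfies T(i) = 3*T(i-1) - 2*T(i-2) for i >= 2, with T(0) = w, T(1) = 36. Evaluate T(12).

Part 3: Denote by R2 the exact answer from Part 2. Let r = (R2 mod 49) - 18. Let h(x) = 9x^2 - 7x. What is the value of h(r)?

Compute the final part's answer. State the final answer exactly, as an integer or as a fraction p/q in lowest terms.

Part 1: squarings mod 610: 511^1=511, 511^2=41, 511^4=461, 511^8=241, 511^16=131, 511^32=81, 511^64=461, 511^128=241, 511^256=131, 511^512=81, 511^1024=461, 511^2048=241, 511^4096=131, 511^8192=81, 511^16384=461, 511^32768=241, 511^65536=131, 511^131072=81, 511^262144=461, 511^524288=241; 511^710599 = 511^1 * 511^2 * 511^4 * 511^64 * 511^128 * 511^256 * 511^512 * 511^1024 * 511^4096 * 511^16384 * 511^32768 * 511^131072 * 511^524288 = 191 (mod 610); answer 191
Part 2: R1 = 191; w = -28; T(2) = 3*(36) - 2*(-28) = 164; iterating: T(2)=164, T(3)=420, T(4)=932, T(5)=1956, T(6)=4004, T(7)=8100, T(8)=16292, T(9)=32676, T(10)=65444, T(11)=130980, T(12)=262052; answer 262052
Part 3: R2 = 262052; r = -18; 9*(-18)^2 - 7*(-18)^1 = (2916) + (126) = 3042; answer 3042

3042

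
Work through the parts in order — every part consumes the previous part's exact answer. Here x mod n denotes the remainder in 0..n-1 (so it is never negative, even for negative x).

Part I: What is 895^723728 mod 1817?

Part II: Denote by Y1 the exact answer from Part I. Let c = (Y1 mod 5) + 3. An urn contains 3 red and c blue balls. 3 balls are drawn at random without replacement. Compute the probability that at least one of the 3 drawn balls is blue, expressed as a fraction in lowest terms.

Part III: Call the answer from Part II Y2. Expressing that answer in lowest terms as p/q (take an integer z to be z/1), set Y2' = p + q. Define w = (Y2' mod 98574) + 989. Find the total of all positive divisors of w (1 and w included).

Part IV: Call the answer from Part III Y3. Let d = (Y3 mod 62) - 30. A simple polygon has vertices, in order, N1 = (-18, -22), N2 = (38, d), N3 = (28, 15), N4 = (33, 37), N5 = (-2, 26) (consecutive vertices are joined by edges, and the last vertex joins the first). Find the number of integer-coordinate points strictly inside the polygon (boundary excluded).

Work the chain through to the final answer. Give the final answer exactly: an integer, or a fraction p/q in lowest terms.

2165

Part I: squarings mod 1817: 895^1=895, 895^2=1545, 895^4=1304, 895^8=1521, 895^16=400, 895^32=104, 895^64=1731, 895^128=128, 895^256=31, 895^512=961, 895^1024=485, 895^2048=832, 895^4096=1764, 895^8192=992, 895^16384=1067, 895^32768=1047, 895^65536=558, 895^131072=657, 895^262144=1020, 895^524288=1076; 895^723728 = 895^16 * 895^256 * 895^512 * 895^2048 * 895^65536 * 895^131072 * 895^524288 = 1435 (mod 1817); answer 1435
Part II: Y1 = 1435; c = 3; total draws C(6,3) = 20; complement C(3,3) = 1; favorable 20 - 1 = 19; P = 19/20; answer 19/20
Part III: Y2 = 19/20; threaded value p + q = 39; w = 1028; 1028 = 2^2 * 257; sigma = (1 + 2 + 4) * (1 + 257) = 7 * 258 = 1806; answer 1806
Part IV: Y3 = 1806; d = -22; cross terms: (-18*-22 - 38*-22)=1232, (38*15 - 28*-22)=1186, (28*37 - 33*15)=541, (33*26 - -2*37)=932, (-2*-22 - -18*26)=512; twice the area = |4403| = 4403; area = 4403/2; boundary points = 56 + 1 + 1 + 1 + 16 = 75; strictly interior points = area - boundary/2 + 1 = 2165; answer 2165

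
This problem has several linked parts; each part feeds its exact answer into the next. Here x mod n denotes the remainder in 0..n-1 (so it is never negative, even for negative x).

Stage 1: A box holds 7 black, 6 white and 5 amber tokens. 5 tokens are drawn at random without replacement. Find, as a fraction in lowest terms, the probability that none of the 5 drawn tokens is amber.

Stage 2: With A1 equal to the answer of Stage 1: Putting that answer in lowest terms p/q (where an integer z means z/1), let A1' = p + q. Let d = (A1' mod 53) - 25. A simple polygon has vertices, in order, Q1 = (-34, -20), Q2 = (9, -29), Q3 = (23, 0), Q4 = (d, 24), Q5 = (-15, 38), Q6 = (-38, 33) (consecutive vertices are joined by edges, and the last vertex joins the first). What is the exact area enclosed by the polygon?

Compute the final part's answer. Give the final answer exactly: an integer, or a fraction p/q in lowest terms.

2978

Stage 1: total draws C(18,5) = 8568; favorable C(13,5) = 1287; P = 143/952; answer 143/952
Stage 2: A1 = 143/952; threaded value p + q = 1095; d = 10; cross terms: (-34*-29 - 9*-20)=1166, (9*0 - 23*-29)=667, (23*24 - 10*0)=552, (10*38 - -15*24)=740, (-15*33 - -38*38)=949, (-38*-20 - -34*33)=1882; twice the area = |5956| = 5956; area = 2978; answer 2978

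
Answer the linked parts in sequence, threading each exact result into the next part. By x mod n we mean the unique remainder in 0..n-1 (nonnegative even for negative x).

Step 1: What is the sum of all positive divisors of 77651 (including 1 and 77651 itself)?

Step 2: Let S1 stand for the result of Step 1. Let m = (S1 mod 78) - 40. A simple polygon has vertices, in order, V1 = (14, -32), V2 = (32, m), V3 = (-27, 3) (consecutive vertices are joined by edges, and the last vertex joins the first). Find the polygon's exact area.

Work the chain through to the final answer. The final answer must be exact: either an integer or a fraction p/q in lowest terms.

Step 1: 77651 = 7 * 11093; sigma = (1 + 7) * (1 + 11093) = 8 * 11094 = 88752; answer 88752
Step 2: S1 = 88752; m = 26; cross terms: (14*26 - 32*-32)=1388, (32*3 - -27*26)=798, (-27*-32 - 14*3)=822; twice the area = |3008| = 3008; area = 1504; answer 1504

1504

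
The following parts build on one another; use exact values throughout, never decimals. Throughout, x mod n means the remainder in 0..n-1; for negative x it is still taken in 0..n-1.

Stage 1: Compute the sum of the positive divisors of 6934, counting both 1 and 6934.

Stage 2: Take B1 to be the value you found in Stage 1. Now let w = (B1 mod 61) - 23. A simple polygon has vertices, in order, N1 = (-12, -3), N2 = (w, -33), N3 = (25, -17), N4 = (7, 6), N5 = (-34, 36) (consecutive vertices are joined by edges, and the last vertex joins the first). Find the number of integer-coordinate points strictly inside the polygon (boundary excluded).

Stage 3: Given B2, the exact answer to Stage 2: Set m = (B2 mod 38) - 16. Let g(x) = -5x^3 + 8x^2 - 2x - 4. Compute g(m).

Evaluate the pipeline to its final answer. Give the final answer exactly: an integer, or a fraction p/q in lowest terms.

Stage 1: 6934 = 2 * 3467; sigma = (1 + 2) * (1 + 3467) = 3 * 3468 = 10404; answer 10404
Stage 2: B1 = 10404; w = 11; cross terms: (-12*-33 - 11*-3)=429, (11*-17 - 25*-33)=638, (25*6 - 7*-17)=269, (7*36 - -34*6)=456, (-34*-3 - -12*36)=534; twice the area = |2326| = 2326; area = 1163; boundary points = 1 + 2 + 1 + 1 + 1 = 6; strictly interior points = area - boundary/2 + 1 = 1161; answer 1161
Stage 3: B2 = 1161; m = 5; -5*(5)^3 + 8*(5)^2 - 2*(5)^1 - 4 = (-625) + (200) + (-10) + (-4) = -439; answer -439

-439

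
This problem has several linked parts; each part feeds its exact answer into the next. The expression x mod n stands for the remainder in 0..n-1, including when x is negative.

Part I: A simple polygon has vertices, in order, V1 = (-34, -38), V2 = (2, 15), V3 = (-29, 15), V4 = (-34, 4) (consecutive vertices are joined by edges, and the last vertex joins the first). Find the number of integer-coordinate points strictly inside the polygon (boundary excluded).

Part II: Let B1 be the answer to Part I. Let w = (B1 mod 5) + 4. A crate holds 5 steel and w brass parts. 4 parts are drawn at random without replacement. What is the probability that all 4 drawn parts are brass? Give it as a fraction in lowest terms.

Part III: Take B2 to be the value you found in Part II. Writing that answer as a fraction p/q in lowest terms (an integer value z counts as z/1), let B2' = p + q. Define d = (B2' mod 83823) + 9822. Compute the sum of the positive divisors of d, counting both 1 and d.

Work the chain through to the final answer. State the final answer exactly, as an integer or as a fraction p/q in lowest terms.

9950

Part I: cross terms: (-34*15 - 2*-38)=-434, (2*15 - -29*15)=465, (-29*4 - -34*15)=394, (-34*-38 - -34*4)=1428; twice the area = |1853| = 1853; area = 1853/2; boundary points = 1 + 31 + 1 + 42 = 75; strictly interior points = area - boundary/2 + 1 = 890; answer 890
Part II: B1 = 890; w = 4; total draws C(9,4) = 126; favorable C(4,4) = 1; P = 1/126; answer 1/126
Part III: B2 = 1/126; threaded value p + q = 127; d = 9949; 9949 is prime, so its only divisors are 1 and 9949; sigma = 1 + 9949 = 9950; answer 9950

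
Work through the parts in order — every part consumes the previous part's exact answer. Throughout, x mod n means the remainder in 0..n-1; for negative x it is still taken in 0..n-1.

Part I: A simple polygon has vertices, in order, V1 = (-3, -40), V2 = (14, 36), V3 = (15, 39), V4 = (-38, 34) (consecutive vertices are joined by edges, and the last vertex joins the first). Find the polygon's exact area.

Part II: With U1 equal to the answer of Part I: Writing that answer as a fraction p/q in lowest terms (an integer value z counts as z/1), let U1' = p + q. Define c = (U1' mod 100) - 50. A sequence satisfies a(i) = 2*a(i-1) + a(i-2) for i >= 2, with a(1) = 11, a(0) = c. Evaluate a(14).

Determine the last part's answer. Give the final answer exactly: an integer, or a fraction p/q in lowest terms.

Part I: cross terms: (-3*36 - 14*-40)=452, (14*39 - 15*36)=6, (15*34 - -38*39)=1992, (-38*-40 - -3*34)=1622; twice the area = |4072| = 4072; area = 2036; answer 2036
Part II: U1 = 2036; threaded value p + q = 2037; c = -13; a(2) = 2*(11) + 1*(-13) = 9; iterating: a(2)=9, a(3)=29, a(4)=67, a(5)=163, a(6)=393, a(7)=949, a(8)=2291, a(9)=5531, a(10)=13353, a(11)=32237, a(12)=77827, a(13)=187891, a(14)=453609; answer 453609

453609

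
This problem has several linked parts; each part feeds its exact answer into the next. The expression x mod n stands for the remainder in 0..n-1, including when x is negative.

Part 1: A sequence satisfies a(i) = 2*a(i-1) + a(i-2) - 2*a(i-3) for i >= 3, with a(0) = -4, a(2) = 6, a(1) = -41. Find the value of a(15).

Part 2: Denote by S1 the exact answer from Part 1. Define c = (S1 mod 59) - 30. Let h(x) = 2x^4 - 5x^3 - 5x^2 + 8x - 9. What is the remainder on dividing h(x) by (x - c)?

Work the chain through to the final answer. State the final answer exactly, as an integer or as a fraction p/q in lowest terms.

-15

Part 1: a(3) = 2*(6) + 1*(-41) - 2*(-4) = -21; iterating: a(3)=-21, a(4)=46, a(5)=59, a(6)=206, a(7)=379, a(8)=846, a(9)=1659, a(10)=3406, a(11)=6779, a(12)=13646, a(13)=27259, a(14)=54606, a(15)=109179; answer 109179
Part 2: S1 = 109179; c = -1; remainder = value at the root: 2*(-1)^4 - 5*(-1)^3 - 5*(-1)^2 + 8*(-1)^1 - 9 = (2) + (5) + (-5) + (-8) + (-9) = -15; answer -15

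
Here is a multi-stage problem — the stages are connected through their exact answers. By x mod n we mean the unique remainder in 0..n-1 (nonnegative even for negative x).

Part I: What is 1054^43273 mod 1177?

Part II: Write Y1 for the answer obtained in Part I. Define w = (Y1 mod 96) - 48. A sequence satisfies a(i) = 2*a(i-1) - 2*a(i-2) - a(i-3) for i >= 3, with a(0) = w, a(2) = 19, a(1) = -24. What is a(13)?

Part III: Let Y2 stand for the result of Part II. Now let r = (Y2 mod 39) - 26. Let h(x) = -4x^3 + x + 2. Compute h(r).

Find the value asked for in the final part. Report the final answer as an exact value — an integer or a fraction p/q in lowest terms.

70280

Part I: squarings mod 1177: 1054^1=1054, 1054^2=1005, 1054^4=159, 1054^8=564, 1054^16=306, 1054^32=653, 1054^64=335, 1054^128=410, 1054^256=966, 1054^512=972, 1054^1024=830, 1054^2048=355, 1054^4096=86, 1054^8192=334, 1054^16384=918, 1054^32768=1169; 1054^43273 = 1054^1 * 1054^8 * 1054^256 * 1054^2048 * 1054^8192 * 1054^32768 = 861 (mod 1177); answer 861
Part II: Y1 = 861; w = 45; a(3) = 2*(19) - 2*(-24) - 1*(45) = 41; iterating: a(3)=41, a(4)=68, a(5)=35, a(6)=-107, a(7)=-352, a(8)=-525, a(9)=-239, a(10)=924, a(11)=2851, a(12)=4093, a(13)=1560; answer 1560
Part III: Y2 = 1560; r = -26; -4*(-26)^3 + 1*(-26)^1 + 2 = (70304) + (-26) + (2) = 70280; answer 70280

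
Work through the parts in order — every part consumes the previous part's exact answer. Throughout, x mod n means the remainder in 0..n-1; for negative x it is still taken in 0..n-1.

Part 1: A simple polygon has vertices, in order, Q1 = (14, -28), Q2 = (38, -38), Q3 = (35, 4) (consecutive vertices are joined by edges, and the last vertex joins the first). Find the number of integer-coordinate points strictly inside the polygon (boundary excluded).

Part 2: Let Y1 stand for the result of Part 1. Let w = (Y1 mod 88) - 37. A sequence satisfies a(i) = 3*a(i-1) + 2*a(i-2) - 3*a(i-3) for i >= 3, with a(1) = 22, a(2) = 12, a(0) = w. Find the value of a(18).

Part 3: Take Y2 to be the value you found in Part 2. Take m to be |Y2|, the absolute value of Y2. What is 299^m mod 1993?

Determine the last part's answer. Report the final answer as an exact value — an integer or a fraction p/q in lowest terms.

Part 1: cross terms: (14*-38 - 38*-28)=532, (38*4 - 35*-38)=1482, (35*-28 - 14*4)=-1036; twice the area = |978| = 978; area = 489; boundary points = 2 + 3 + 1 = 6; strictly interior points = area - boundary/2 + 1 = 487; answer 487
Part 2: Y1 = 487; w = 10; a(3) = 3*(12) + 2*(22) - 3*(10) = 50; iterating: a(3)=50, a(4)=108, a(5)=388, a(6)=1230, a(7)=4142, a(8)=13722, a(9)=45760, a(10)=152298, a(11)=507248, a(12)=1689060, a(13)=5624782, a(14)=18730722, a(15)=62374550, a(16)=207710748, a(17)=691689178, a(18)=2303365380; answer 2303365380
Part 3: Y2 = 2303365380; m = 2303365380; squarings mod 1993: 299^1=299, 299^2=1709, 299^4=936, 299^8=1169, 299^16=1356, 299^32=1190, 299^64=1070, 299^128=918, 299^256=1678, 299^512=1568, 299^1024=1255, 299^2048=555, 299^4096=1103, 299^8192=879, 299^16384=1350, 299^32768=898, 299^65536=1232, 299^131072=1151, 299^262144=1449, 299^524288=972, 299^1048576=102, 299^2097152=439, 299^4194304=1393, 299^8388608=1260, 299^16777216=1172, 299^33554432=407, 299^67108864=230, 299^134217728=1082, 299^268435456=833, 299^536870912=325, 299^1073741824=1989, 299^2147483648=16; 299^2303365380 = 299^4 * 299^256 * 299^4096 * 299^32768 * 299^131072 * 299^524288 * 299^4194304 * 299^16777216 * 299^134217728 * 299^2147483648 = 1187 (mod 1993); answer 1187

1187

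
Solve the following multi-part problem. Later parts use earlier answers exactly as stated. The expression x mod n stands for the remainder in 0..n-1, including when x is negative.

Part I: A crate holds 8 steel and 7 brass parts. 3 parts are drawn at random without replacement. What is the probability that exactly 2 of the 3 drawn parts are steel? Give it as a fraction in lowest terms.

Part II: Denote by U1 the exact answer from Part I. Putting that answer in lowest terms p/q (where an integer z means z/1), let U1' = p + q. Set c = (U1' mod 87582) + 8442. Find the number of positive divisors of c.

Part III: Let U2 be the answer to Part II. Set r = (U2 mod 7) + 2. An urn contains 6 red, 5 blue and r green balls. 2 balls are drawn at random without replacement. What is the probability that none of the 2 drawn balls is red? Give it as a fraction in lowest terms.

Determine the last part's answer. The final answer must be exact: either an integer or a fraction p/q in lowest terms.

Part I: total draws C(15,3) = 455; favorable C(8,2)*C(7,1) = 196; P = 28/65; answer 28/65
Part II: U1 = 28/65; threaded value p + q = 93; c = 8535; 8535 = 3 * 5 * 569; number of divisors = (1+1) * (1+1) * (1+1) = 8; answer 8
Part III: U2 = 8; r = 3; total draws C(14,2) = 91; favorable C(8,2) = 28; P = 4/13; answer 4/13

4/13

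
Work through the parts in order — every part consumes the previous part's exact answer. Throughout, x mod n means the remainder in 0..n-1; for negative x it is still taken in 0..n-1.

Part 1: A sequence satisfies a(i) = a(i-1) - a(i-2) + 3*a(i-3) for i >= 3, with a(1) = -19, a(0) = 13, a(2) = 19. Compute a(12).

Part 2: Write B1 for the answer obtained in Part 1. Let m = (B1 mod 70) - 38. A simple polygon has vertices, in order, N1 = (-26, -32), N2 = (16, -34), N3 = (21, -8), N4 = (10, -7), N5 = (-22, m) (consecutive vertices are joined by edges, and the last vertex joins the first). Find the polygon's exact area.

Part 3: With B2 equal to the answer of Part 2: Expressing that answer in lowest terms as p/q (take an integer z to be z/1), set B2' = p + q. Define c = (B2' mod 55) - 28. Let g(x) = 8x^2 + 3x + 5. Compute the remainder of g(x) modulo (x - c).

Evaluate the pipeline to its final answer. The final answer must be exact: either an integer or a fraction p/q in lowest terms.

Part 1: a(3) = 1*(19) - 1*(-19) + 3*(13) = 77; iterating: a(3)=77, a(4)=1, a(5)=-19, a(6)=211, a(7)=233, a(8)=-35, a(9)=365, a(10)=1099, a(11)=629, a(12)=625; answer 625
Part 2: B1 = 625; m = 27; cross terms: (-26*-34 - 16*-32)=1396, (16*-8 - 21*-34)=586, (21*-7 - 10*-8)=-67, (10*27 - -22*-7)=116, (-22*-32 - -26*27)=1406; twice the area = |3437| = 3437; area = 3437/2; answer 3437/2
Part 3: B2 = 3437/2; threaded value p + q = 3439; c = 1; remainder = value at the root: 8*(1)^2 + 3*(1)^1 + 5 = (8) + (3) + (5) = 16; answer 16

16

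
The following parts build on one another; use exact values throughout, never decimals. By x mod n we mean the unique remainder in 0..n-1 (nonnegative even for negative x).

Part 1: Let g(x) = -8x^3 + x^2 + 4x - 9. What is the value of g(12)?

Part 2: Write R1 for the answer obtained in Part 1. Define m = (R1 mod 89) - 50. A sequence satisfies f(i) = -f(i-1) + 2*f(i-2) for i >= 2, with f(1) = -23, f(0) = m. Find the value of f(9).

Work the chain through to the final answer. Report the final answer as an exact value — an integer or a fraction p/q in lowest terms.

-6483

Part 1: -8*(12)^3 + 1*(12)^2 + 4*(12)^1 - 9 = (-13824) + (144) + (48) + (-9) = -13641; answer -13641
Part 2: R1 = -13641; m = 15; f(2) = -1*(-23) + 2*(15) = 53; iterating: f(2)=53, f(3)=-99, f(4)=205, f(5)=-403, f(6)=813, f(7)=-1619, f(8)=3245, f(9)=-6483; answer -6483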